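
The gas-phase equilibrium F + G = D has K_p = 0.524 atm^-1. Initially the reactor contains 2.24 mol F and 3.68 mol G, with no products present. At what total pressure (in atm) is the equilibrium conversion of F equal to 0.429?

P = 2.62 atm

Let X = conversion of F (basis 2.24 mol F); extent of reaction ξ = 2.24X.
Moles: n_F = 2.24 − 2.24X; n_G = 3.68 − 2.24X; n_D = 2.24X.
n_T = Σnᵢ = 5.92 − 2.24X.
K_p = p_D / (p_F p_G) with p_i = (n_i/n_T)·P.
At X = 0.429: the mole-fraction product g(X) = Π y_i^ν_i = 1.37. Since K_p = g(X)·P^{-1}, P = (g/K_p)^(1/1) = (1.37/0.524)^(1/1) = 2.62 atm.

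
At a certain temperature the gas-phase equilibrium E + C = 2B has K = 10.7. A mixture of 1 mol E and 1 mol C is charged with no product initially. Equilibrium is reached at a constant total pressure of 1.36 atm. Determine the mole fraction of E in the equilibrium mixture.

Take 1 mol E as basis and let X be its fractional conversion, so ξ = X.
Moles: n_E = 1 − X; n_C = 1 − X; n_B = 2X.
Total moles n_T = 2 (Δν = 0, constant).
Mole fractions y_i = n_i/n_T; K = p_B^2 / (p_E p_C) with p_i = y_i·P.
Setting this equal to 10.7 and taking the physical root (0 < X < 1) gives X = 0.621.
Then n_E = 0.379, n_T = 2, so y_E = 0.190.

y_E = 0.190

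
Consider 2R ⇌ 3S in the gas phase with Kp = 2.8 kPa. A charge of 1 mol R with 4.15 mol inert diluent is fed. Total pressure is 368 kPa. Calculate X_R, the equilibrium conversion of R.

Let X = conversion of R (basis 1 mol R); extent of reaction ξ = 0.5X.
Mole table: n_R = 1 − X; n_S = 1.5X; n_I = 4.15 (inert).
n_T = Σnᵢ = 5.15 + 0.5X.
Mole fractions y_i = n_i/n_T; Kp = p_S^3 / (p_R^2) with p_i = y_i·P.
Equating to 2.8 kPa and solving on 0 < X < 1: X = 0.197.

X = 0.197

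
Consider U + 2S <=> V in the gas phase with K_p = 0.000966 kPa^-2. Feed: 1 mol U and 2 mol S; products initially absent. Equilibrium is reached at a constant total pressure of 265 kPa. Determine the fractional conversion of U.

Take 1 mol U as basis and let X be its fractional conversion, so ξ = X.
Species balance: n_U = 1 − X; n_S = 2 − 2X; n_V = X.
Summing: n_T = 3 − 2X.
With p_i = (n_i/n_T)P, K_p = p_V / (p_U p_S^2).
Equating to 0.000966 kPa^-2 and solving on 0 < X < 1: X = 0.823.

X = 0.823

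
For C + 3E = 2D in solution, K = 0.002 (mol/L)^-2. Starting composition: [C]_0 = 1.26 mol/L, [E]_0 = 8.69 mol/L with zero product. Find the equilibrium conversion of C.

Let X = conversion of C; extent ξ = 1.26·X mol/L.
Concentrations: [C] = 1.26 − 1.26X; [E] = 8.69 − 3.78X; [D] = 2.52X.
K = [D]^2 / ([C] [E]^3).
Setting equal to 0.002 and solving for X on (0,1) gives X = 0.331.

X = 0.331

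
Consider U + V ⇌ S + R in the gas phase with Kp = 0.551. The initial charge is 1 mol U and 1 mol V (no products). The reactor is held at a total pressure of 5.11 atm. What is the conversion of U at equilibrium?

X = 0.426

Take 1 mol U as basis and let X be its fractional conversion, so ξ = X.
Mole table: n_U = 1 − X; n_V = 1 − X; n_S = X; n_R = X.
n_T stays at 2 (no change in mole number).
With p_i = (n_i/n_T)P, Kp = p_S p_R / (p_U p_V).
Substituting and setting equal to 0.551 gives a polynomial in X; the root in (0,1) is X = 0.426.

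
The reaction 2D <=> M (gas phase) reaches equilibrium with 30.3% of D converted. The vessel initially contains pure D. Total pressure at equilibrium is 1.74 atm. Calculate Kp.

Kp = 0.152 atm^-1

Basis: 1 mol D initially; let X = conversion of D. Extent ξ = 0.5X.
Moles: n_D = 1 − X; n_M = 0.5X.
n_T = Σnᵢ = 1 − 0.5X.
At X = 0.303: n_D = 0.697, n_M = 0.151, n_T = 0.849.
p_i = (n_i/n_T)·P. Kp = p_M / (p_D^2) = 0.152 atm^-1.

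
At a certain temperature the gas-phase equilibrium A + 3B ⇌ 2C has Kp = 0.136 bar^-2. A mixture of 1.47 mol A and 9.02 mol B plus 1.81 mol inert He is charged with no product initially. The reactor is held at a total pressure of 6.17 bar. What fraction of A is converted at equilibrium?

Take 1.47 mol A as basis and let X be its fractional conversion, so ξ = 1.47X.
Species balance: n_A = 1.47 − 1.47X; n_B = 9.02 − 4.41X; n_C = 2.94X; n_I = 1.81 (inert).
Summing: n_T = 12.3 − 2.94X.
With p_i = (n_i/n_T)P, Kp = p_C^2 / (p_A p_B^3).
Equating to 0.136 bar^-2 and solving on 0 < X < 1: X = 0.709.

X = 0.709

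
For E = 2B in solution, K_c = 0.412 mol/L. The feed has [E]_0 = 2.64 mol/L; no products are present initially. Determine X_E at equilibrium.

Let X = conversion of E; extent ξ = 2.64·X mol/L.
Concentrations: [E] = 2.64 − 2.64X; [B] = 5.28X.
K_c = [B]^2 / ([E]).
This equals 0.412 at X = 0.179 (the root in 0 < X < 1).

X = 0.179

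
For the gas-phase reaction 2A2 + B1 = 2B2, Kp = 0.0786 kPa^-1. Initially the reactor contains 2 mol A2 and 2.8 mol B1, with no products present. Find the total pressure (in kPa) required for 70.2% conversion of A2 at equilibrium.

P = 138 kPa

Basis: 2 mol A2 initially; let X = conversion of A2. Extent ξ = X.
At extent ξ: n_A2 = 2 − 2X; n_B1 = 2.8 − X; n_B2 = 2X.
Summing: n_T = 4.8 − X.
Kp = p_B2^2 / (p_A2^2 p_B1) with p_i = (n_i/n_T)·P.
At X = 0.702: the mole-fraction product g(X) = Π y_i^ν_i = 10.84. Since Kp = g(X)·P^{-1}, P = (g/Kp)^(1/1) = (10.84/0.0786)^(1/1) = 138 kPa.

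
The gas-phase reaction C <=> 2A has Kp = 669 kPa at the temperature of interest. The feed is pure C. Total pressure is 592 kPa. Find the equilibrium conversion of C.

Let X = conversion of C (basis 1 mol C); extent of reaction ξ = X.
Mole table: n_C = 1 − X; n_A = 2X.
Total moles n_T = 1 + X.
Mole fractions y_i = n_i/n_T; Kp = p_A^2 / (p_C) with p_i = y_i·P.
Substituting and setting equal to 669 kPa gives a polynomial in X; the root in (0,1) is X = 0.469.

X = 0.469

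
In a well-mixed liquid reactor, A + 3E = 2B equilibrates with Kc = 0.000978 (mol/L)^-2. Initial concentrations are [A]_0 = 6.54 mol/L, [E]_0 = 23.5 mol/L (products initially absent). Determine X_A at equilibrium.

Let X = conversion of A; extent ξ = 6.54·X mol/L.
Concentrations: [A] = 6.54 − 6.54X; [E] = 23.5 − 19.6X; [B] = 13.1X.
Kc = [B]^2 / ([A] [E]^3).
Setting equal to 0.000978 and solving for X on (0,1) gives X = 0.342.

X = 0.342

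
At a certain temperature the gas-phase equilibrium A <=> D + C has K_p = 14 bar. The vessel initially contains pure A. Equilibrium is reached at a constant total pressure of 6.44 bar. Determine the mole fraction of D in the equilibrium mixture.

y_D = 0.453

Take 1 mol A as basis and let X be its fractional conversion, so ξ = X.
Species balance: n_A = 1 − X; n_D = X; n_C = X.
Total moles n_T = 1 + X.
With p_i = (n_i/n_T)P, K_p = p_D p_C / (p_A).
Setting this equal to 14 bar and taking the physical root (0 < X < 1) gives X = 0.828.
Then n_D = 0.828, n_T = 1.83, so y_D = 0.453.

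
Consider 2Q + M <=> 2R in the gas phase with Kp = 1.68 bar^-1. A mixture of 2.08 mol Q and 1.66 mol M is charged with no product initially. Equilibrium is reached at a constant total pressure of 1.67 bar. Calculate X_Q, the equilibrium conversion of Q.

Take 2.08 mol Q as basis and let X be its fractional conversion, so ξ = 1.04X.
Species balance: n_Q = 2.08 − 2.08X; n_M = 1.66 − 1.04X; n_R = 2.08X.
Summing: n_T = 3.74 − 1.04X.
y_i = n_i/n_T, p_i = y_i·P. Kp = p_R^2 / (p_Q^2 p_M).
Setting this equal to 1.68 bar^-1 and taking the physical root (0 < X < 1) gives X = 0.499.

X = 0.499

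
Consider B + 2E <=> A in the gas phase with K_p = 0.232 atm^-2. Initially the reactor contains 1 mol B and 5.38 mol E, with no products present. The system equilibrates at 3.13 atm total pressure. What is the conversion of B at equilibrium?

Let X = conversion of B (basis 1 mol B); extent of reaction ξ = X.
At extent ξ: n_B = 1 − X; n_E = 5.38 − 2X; n_A = X.
n_T = Σnᵢ = 6.38 − 2X.
Mole fractions y_i = n_i/n_T; K_p = p_A / (p_B p_E^2) with p_i = y_i·P.
Setting this equal to 0.232 atm^-2 and taking the physical root (0 < X < 1) gives X = 0.597.

X = 0.597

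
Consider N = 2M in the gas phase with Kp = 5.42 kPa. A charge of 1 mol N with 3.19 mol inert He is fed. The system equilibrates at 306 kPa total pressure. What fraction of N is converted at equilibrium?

X = 0.129

Let X = conversion of N (basis 1 mol N); extent of reaction ξ = X.
Species balance: n_N = 1 − X; n_M = 2X; n_I = 3.19 (inert).
Summing: n_T = 4.19 + X.
With p_i = (n_i/n_T)P, Kp = p_M^2 / (p_N).
Setting this equal to 5.42 kPa and taking the physical root (0 < X < 1) gives X = 0.129.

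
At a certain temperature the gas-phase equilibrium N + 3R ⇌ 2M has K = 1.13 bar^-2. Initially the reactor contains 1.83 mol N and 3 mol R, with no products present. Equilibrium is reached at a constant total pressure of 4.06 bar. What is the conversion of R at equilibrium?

Take 3 mol R as basis and let X be its fractional conversion, so ξ = X.
At extent ξ: n_N = 1.83 − X; n_R = 3 − 3X; n_M = 2X.
Total moles n_T = 4.83 − 2X.
With p_i = (n_i/n_T)P, K = p_M^2 / (p_N p_R^3).
This yields a degree-4 equation in X; solving on (0,1), X = 0.666.

X = 0.666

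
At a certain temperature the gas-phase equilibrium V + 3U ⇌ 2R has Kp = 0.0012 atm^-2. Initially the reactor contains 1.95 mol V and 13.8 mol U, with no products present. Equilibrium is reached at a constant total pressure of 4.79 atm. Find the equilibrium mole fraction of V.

y_V = 0.108

Basis: 1.95 mol V initially; let X = conversion of V. Extent ξ = 1.95X.
At extent ξ: n_V = 1.95 − 1.95X; n_U = 13.8 − 5.85X; n_R = 3.9X.
Total moles n_T = 15.8 − 3.9X.
y_i = n_i/n_T, p_i = y_i·P. Kp = p_R^2 / (p_V p_U^3).
This yields a degree-4 equation in X; solving on (0,1), X = 0.165.
Then n_V = 1.63, n_T = 15.1, so y_V = 0.108.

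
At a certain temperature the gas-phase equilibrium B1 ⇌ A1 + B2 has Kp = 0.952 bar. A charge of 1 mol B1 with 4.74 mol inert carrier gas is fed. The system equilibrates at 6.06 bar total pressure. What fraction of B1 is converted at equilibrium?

X = 0.618

Take 1 mol B1 as basis and let X be its fractional conversion, so ξ = X.
At extent ξ: n_B1 = 1 − X; n_A1 = X; n_B2 = X; n_I = 4.74 (inert).
n_T = Σnᵢ = 5.74 + X.
With p_i = (n_i/n_T)P, Kp = p_A1 p_B2 / (p_B1).
Substituting and setting equal to 0.952 bar gives a polynomial in X; the root in (0,1) is X = 0.618.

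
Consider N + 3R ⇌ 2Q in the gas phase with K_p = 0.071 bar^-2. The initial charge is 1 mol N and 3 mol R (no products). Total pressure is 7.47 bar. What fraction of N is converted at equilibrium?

X = 0.472

Basis: 1 mol N initially; let X = conversion of N. Extent ξ = X.
Moles: n_N = 1 − X; n_R = 3 − 3X; n_Q = 2X.
n_T = Σnᵢ = 4 − 2X.
y_i = n_i/n_T, p_i = y_i·P. K_p = p_Q^2 / (p_N p_R^3).
Substituting and setting equal to 0.071 bar^-2 gives a polynomial in X; the root in (0,1) is X = 0.472.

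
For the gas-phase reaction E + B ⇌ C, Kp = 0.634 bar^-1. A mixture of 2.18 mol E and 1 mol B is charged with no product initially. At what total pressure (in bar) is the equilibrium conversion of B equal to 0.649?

P = 4.82 bar

Let X = conversion of B (basis 1 mol B); extent of reaction ξ = X.
At extent ξ: n_E = 2.18 − X; n_B = 1 − X; n_C = X.
n_T = Σnᵢ = 3.18 − X.
Kp = p_C / (p_E p_B) with p_i = (n_i/n_T)·P.
At X = 0.649: the mole-fraction product g(X) = Π y_i^ν_i = 3.057. Since Kp = g(X)·P^{-1}, P = (g/Kp)^(1/1) = (3.057/0.634)^(1/1) = 4.82 bar.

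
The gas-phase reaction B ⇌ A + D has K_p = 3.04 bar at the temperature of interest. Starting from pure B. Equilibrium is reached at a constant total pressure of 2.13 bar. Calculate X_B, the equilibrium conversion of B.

Let X = conversion of B (basis 1 mol B); extent of reaction ξ = X.
Mole table: n_B = 1 − X; n_A = X; n_D = X.
Total moles n_T = 1 + X.
With p_i = (n_i/n_T)P, K_p = p_A p_D / (p_B).
Setting this equal to 3.04 bar and taking the physical root (0 < X < 1) gives X = 0.767.

X = 0.767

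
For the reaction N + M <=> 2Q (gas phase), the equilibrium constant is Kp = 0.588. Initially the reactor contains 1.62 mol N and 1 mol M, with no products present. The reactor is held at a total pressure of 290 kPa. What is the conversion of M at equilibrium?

Take 1 mol M as basis and let X be its fractional conversion, so ξ = X.
At extent ξ: n_N = 1.62 − X; n_M = 1 − X; n_Q = 2X.
Total moles n_T = 2.62 (Δν = 0, constant).
y_i = n_i/n_T, p_i = y_i·P. Kp = p_Q^2 / (p_N p_M).
Setting this equal to 0.588 and taking the physical root (0 < X < 1) gives X = 0.349.

X = 0.349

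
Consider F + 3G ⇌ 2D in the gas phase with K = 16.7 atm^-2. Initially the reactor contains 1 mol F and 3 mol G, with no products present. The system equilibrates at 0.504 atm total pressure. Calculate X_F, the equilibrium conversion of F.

X = 0.478

Let X = conversion of F (basis 1 mol F); extent of reaction ξ = X.
Mole table: n_F = 1 − X; n_G = 3 − 3X; n_D = 2X.
Total moles n_T = 4 − 2X.
With p_i = (n_i/n_T)P, K = p_D^2 / (p_F p_G^3).
Setting this equal to 16.7 atm^-2 and taking the physical root (0 < X < 1) gives X = 0.478.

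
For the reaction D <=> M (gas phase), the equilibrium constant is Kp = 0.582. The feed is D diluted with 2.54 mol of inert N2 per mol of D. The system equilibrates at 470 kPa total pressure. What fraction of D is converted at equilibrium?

Basis: 1 mol D initially; let X = conversion of D. Extent ξ = X.
Moles: n_D = 1 − X; n_M = X; n_I = 2.54 (inert).
Since Δν = 0, n_T = 3.54 throughout.
With p_i = (n_i/n_T)P, Kp = p_M / (p_D).
Setting this equal to 0.582 and taking the physical root (0 < X < 1) gives X = 0.368.

X = 0.368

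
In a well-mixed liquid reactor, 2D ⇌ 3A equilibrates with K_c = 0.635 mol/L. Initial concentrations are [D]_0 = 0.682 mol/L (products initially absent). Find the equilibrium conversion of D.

Let X = conversion of D; extent ξ = 0.682X/2 mol/L.
Concentrations: [D] = 0.682 − 0.682X; [A] = 1.02X.
K_c = [A]^3 / ([D]^2).
This equals 0.635 at X = 0.441 (the root in 0 < X < 1).

X = 0.441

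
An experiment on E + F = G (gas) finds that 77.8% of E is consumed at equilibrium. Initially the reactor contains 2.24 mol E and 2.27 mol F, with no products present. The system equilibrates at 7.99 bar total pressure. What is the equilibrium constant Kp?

Let X = conversion of E (basis 2.24 mol E); extent of reaction ξ = 2.24X.
Moles: n_E = 2.24 − 2.24X; n_F = 2.27 − 2.24X; n_G = 2.24X.
Total moles n_T = 4.51 − 2.24X.
At X = 0.778: n_E = 0.497, n_F = 0.527, n_G = 1.74, n_T = 2.77.
p_i = (n_i/n_T)·P. Kp = p_G / (p_E p_F) = 2.3 bar^-1.

Kp = 2.3 bar^-1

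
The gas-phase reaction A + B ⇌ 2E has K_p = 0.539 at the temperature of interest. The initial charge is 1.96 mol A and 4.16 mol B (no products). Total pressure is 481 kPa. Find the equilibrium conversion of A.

Basis: 1.96 mol A initially; let X = conversion of A. Extent ξ = 1.96X.
Moles: n_A = 1.96 − 1.96X; n_B = 4.16 − 1.96X; n_E = 3.92X.
n_T stays at 6.12 (no change in mole number).
y_i = n_i/n_T, p_i = y_i·P. K_p = p_E^2 / (p_A p_B).
Substituting and setting equal to 0.539 gives a polynomial in X; the root in (0,1) is X = 0.381.

X = 0.381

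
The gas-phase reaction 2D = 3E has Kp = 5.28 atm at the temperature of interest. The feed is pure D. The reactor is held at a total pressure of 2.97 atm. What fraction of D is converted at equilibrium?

Basis: 1 mol D initially; let X = conversion of D. Extent ξ = 0.5X.
Moles: n_D = 1 − X; n_E = 1.5X.
Total moles n_T = 1 + 0.5X.
With p_i = (n_i/n_T)P, Kp = p_E^3 / (p_D^2).
Equating to 5.28 atm and solving on 0 < X < 1: X = 0.529.

X = 0.529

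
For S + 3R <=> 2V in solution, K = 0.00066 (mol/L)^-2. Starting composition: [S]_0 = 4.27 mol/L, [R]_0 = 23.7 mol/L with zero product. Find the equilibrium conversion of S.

X = 0.392

Let X = conversion of S; extent ξ = 4.27·X mol/L.
Concentrations: [S] = 4.27 − 4.27X; [R] = 23.7 − 12.8X; [V] = 8.54X.
K = [V]^2 / ([S] [R]^3).
Equating to 0.00066 (mol/L)^-2: the physical root is X = 0.392.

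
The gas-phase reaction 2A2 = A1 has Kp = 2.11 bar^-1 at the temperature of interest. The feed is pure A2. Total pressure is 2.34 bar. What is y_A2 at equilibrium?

y_A2 = 0.360

Basis: 1 mol A2 initially; let X = conversion of A2. Extent ξ = 0.5X.
Species balance: n_A2 = 1 − X; n_A1 = 0.5X.
Total moles n_T = 1 − 0.5X.
Mole fractions y_i = n_i/n_T; Kp = p_A1 / (p_A2^2) with p_i = y_i·P.
Equating to 2.11 bar^-1 and solving on 0 < X < 1: X = 0.780.
Then n_A2 = 0.22, n_T = 0.61, so y_A2 = 0.360.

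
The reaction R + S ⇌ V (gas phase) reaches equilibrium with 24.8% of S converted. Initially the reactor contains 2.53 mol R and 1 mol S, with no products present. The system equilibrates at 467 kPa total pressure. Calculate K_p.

Let X = conversion of S (basis 1 mol S); extent of reaction ξ = X.
Mole table: n_R = 2.53 − X; n_S = 1 − X; n_V = X.
n_T = Σnᵢ = 3.53 − X.
At X = 0.248: n_R = 2.28, n_S = 0.752, n_V = 0.248, n_T = 3.28.
p_i = (n_i/n_T)·P. K_p = p_V / (p_R p_S) = 0.00102 kPa^-1.

K_p = 0.00102 kPa^-1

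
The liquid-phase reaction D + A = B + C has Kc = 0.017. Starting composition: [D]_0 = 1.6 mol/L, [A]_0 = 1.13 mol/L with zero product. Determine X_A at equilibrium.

Let X = conversion of A; extent ξ = 1.13·X mol/L.
Concentrations: [D] = 1.6 − 1.13X; [A] = 1.13 − 1.13X; [B] = 1.13X; [C] = 1.13X.
Kc = [B] [C] / ([D] [A]).
This equals 0.017 at X = 0.137 (the root in 0 < X < 1).

X = 0.137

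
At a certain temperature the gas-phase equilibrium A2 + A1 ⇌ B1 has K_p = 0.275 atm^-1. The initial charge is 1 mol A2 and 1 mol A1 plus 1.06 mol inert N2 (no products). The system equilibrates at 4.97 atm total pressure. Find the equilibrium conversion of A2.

X = 0.264

Take 1 mol A2 as basis and let X be its fractional conversion, so ξ = X.
Mole table: n_A2 = 1 − X; n_A1 = 1 − X; n_B1 = X; n_I = 1.06 (inert).
n_T = Σnᵢ = 3.06 − X.
Mole fractions y_i = n_i/n_T; K_p = p_B1 / (p_A2 p_A1) with p_i = y_i·P.
Equating to 0.275 atm^-1 and solving on 0 < X < 1: X = 0.264.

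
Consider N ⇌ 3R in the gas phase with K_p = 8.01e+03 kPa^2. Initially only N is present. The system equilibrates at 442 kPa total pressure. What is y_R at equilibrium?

y_R = 0.305

Take 1 mol N as basis and let X be its fractional conversion, so ξ = X.
Moles: n_N = 1 − X; n_R = 3X.
Total moles n_T = 1 + 2X.
Mole fractions y_i = n_i/n_T; K_p = p_R^3 / (p_N) with p_i = y_i·P.
This yields a degree-3 equation in X; solving on (0,1), X = 0.128.
Then n_R = 0.383, n_T = 1.26, so y_R = 0.305.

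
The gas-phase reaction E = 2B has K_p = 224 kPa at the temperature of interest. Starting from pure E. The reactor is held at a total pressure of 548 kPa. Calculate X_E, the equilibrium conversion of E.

X = 0.304

Take 1 mol E as basis and let X be its fractional conversion, so ξ = X.
Species balance: n_E = 1 − X; n_B = 2X.
Summing: n_T = 1 + X.
y_i = n_i/n_T, p_i = y_i·P. K_p = p_B^2 / (p_E).
Substituting and setting equal to 224 kPa gives a polynomial in X; the root in (0,1) is X = 0.304.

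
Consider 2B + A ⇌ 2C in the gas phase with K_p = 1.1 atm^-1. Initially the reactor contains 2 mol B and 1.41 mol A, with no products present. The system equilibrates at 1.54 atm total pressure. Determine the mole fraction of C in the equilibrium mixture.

y_C = 0.287

Take 2 mol B as basis and let X be its fractional conversion, so ξ = X.
Moles: n_B = 2 − 2X; n_A = 1.41 − X; n_C = 2X.
Total moles n_T = 3.41 − X.
Mole fractions y_i = n_i/n_T; K_p = p_C^2 / (p_B^2 p_A) with p_i = y_i·P.
This yields a degree-3 equation in X; solving on (0,1), X = 0.428.
Then n_C = 0.855, n_T = 2.98, so y_C = 0.287.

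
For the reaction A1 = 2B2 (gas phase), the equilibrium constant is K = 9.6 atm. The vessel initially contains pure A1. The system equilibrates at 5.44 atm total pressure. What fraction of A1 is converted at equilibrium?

Take 1 mol A1 as basis and let X be its fractional conversion, so ξ = X.
Species balance: n_A1 = 1 − X; n_B2 = 2X.
Summing: n_T = 1 + X.
Mole fractions y_i = n_i/n_T; K = p_B2^2 / (p_A1) with p_i = y_i·P.
This yields a degree-2 equation in X; solving on (0,1), X = 0.553.

X = 0.553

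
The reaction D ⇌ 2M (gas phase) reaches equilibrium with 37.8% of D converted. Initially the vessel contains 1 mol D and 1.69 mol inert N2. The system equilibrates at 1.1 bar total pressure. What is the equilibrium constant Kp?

Basis: 1 mol D initially; let X = conversion of D. Extent ξ = X.
Moles: n_D = 1 − X; n_M = 2X; n_I = 1.69 (inert).
n_T = Σnᵢ = 2.69 + X.
At X = 0.378: n_D = 0.622, n_M = 0.756, n_T = 3.07.
p_i = (n_i/n_T)·P. Kp = p_M^2 / (p_D) = 0.329 bar.

Kp = 0.329 bar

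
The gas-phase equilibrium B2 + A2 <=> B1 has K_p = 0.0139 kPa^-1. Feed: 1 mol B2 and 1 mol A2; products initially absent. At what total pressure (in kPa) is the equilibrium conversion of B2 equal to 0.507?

Let X = conversion of B2 (basis 1 mol B2); extent of reaction ξ = X.
At extent ξ: n_B2 = 1 − X; n_A2 = 1 − X; n_B1 = X.
Summing: n_T = 2 − X.
K_p = p_B1 / (p_B2 p_A2) with p_i = (n_i/n_T)·P.
At X = 0.507: the mole-fraction product g(X) = Π y_i^ν_i = 3.114. Since K_p = g(X)·P^{-1}, P = (g/K_p)^(1/1) = (3.114/0.0139)^(1/1) = 224 kPa.

P = 224 kPa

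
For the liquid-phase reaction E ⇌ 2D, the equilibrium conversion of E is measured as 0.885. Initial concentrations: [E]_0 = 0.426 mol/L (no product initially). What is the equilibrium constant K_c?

Let X = conversion of E.
Concentrations: [E] = 0.426 − 0.426X; [D] = 0.852X.
At X = 0.885: [E] = 0.049, [D] = 0.754.
K_c = [D]^2 / ([E]) = 11.6 mol/L.

K_c = 11.6 mol/L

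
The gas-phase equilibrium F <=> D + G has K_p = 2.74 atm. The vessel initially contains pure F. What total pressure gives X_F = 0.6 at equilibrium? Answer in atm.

Basis: 1 mol F initially; let X = conversion of F. Extent ξ = X.
Moles: n_F = 1 − X; n_D = X; n_G = X.
Total moles n_T = 1 + X.
K_p = p_D p_G / (p_F) with p_i = (n_i/n_T)·P.
At X = 0.6: the mole-fraction product g(X) = Π y_i^ν_i = 0.5625. Since K_p = g(X)·P^{1}, P = (K_p/g)^(1/1) = (2.74/0.5625)^(1/1) = 4.87 atm.

P = 4.87 atm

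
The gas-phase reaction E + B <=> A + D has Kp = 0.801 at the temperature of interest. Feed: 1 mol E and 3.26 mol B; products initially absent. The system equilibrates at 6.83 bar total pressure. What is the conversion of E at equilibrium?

X = 0.734

Basis: 1 mol E initially; let X = conversion of E. Extent ξ = X.
Moles: n_E = 1 − X; n_B = 3.26 − X; n_A = X; n_D = X.
Since Δν = 0, n_T = 4.26 throughout.
y_i = n_i/n_T, p_i = y_i·P. Kp = p_A p_D / (p_E p_B).
Setting this equal to 0.801 and taking the physical root (0 < X < 1) gives X = 0.734.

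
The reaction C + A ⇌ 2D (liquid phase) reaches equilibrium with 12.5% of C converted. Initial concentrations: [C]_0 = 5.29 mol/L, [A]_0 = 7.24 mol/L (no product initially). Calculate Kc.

Kc = 0.0574

Let X = conversion of C.
Concentrations: [C] = 5.29 − 5.29X; [A] = 7.24 − 5.29X; [D] = 10.6X.
At X = 0.125: [C] = 4.63, [A] = 6.58, [D] = 1.32.
Kc = [D]^2 / ([C] [A]) = 0.0574.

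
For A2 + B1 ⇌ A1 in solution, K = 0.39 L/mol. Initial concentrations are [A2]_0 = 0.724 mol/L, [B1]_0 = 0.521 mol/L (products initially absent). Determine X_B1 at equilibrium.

X = 0.195

Let X = conversion of B1; extent ξ = 0.521·X mol/L.
Concentrations: [A2] = 0.724 − 0.521X; [B1] = 0.521 − 0.521X; [A1] = 0.521X.
K = [A1] / ([A2] [B1]).
Equating to 0.39 L/mol: the physical root is X = 0.195.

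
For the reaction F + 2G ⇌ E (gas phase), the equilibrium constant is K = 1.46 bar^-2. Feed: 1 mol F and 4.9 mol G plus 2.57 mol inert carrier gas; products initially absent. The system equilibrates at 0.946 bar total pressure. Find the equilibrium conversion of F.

X = 0.282

Take 1 mol F as basis and let X be its fractional conversion, so ξ = X.
At extent ξ: n_F = 1 − X; n_G = 4.9 − 2X; n_E = X; n_I = 2.57 (inert).
n_T = Σnᵢ = 8.47 − 2X.
y_i = n_i/n_T, p_i = y_i·P. K = p_E / (p_F p_G^2).
Substituting and setting equal to 1.46 bar^-2 gives a polynomial in X; the root in (0,1) is X = 0.282.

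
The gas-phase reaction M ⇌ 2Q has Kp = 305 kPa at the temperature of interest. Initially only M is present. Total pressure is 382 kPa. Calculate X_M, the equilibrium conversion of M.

Basis: 1 mol M initially; let X = conversion of M. Extent ξ = X.
At extent ξ: n_M = 1 − X; n_Q = 2X.
n_T = Σnᵢ = 1 + X.
Mole fractions y_i = n_i/n_T; Kp = p_Q^2 / (p_M) with p_i = y_i·P.
Substituting and setting equal to 305 kPa gives a polynomial in X; the root in (0,1) is X = 0.408.

X = 0.408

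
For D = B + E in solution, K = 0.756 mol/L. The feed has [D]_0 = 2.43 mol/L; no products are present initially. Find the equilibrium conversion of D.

Let X = conversion of D; extent ξ = 2.43·X mol/L.
Concentrations: [D] = 2.43 − 2.43X; [B] = 2.43X; [E] = 2.43X.
K = [B] [E] / ([D]).
Setting equal to 0.756 and solving for X on (0,1) gives X = 0.424.

X = 0.424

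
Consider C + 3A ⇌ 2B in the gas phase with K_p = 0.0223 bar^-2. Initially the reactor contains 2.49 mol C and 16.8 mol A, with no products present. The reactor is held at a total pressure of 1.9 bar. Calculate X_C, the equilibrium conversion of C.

X = 0.249

Let X = conversion of C (basis 2.49 mol C); extent of reaction ξ = 2.49X.
Moles: n_C = 2.49 − 2.49X; n_A = 16.8 − 7.47X; n_B = 4.98X.
n_T = Σnᵢ = 19.3 − 4.98X.
Mole fractions y_i = n_i/n_T; K_p = p_B^2 / (p_C p_A^3) with p_i = y_i·P.
Substituting and setting equal to 0.0223 bar^-2 gives a polynomial in X; the root in (0,1) is X = 0.249.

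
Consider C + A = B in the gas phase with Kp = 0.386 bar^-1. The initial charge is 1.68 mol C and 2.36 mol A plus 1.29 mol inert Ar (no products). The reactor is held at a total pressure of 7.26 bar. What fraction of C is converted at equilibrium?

Take 1.68 mol C as basis and let X be its fractional conversion, so ξ = 1.68X.
Moles: n_C = 1.68 − 1.68X; n_A = 2.36 − 1.68X; n_B = 1.68X; n_I = 1.29 (inert).
Total moles n_T = 5.33 − 1.68X.
Mole fractions y_i = n_i/n_T; Kp = p_B / (p_C p_A) with p_i = y_i·P.
Equating to 0.386 bar^-1 and solving on 0 < X < 1: X = 0.489.

X = 0.489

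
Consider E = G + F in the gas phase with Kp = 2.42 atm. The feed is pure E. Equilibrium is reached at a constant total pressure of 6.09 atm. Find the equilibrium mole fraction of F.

y_F = 0.348

Let X = conversion of E (basis 1 mol E); extent of reaction ξ = X.
At extent ξ: n_E = 1 − X; n_G = X; n_F = X.
Total moles n_T = 1 + X.
y_i = n_i/n_T, p_i = y_i·P. Kp = p_G p_F / (p_E).
Equating to 2.42 atm and solving on 0 < X < 1: X = 0.533.
Then n_F = 0.533, n_T = 1.53, so y_F = 0.348.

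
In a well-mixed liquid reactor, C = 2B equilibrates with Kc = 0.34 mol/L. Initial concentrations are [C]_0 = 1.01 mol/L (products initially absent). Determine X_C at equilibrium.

X = 0.251

Let X = conversion of C; extent ξ = 1.01·X mol/L.
Concentrations: [C] = 1.01 − 1.01X; [B] = 2.02X.
Kc = [B]^2 / ([C]).
Equating to 0.34 mol/L: the physical root is X = 0.251.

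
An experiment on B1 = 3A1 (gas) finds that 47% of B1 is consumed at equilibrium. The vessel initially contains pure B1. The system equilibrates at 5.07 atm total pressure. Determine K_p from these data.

K_p = 36.1 atm^2

Basis: 1 mol B1 initially; let X = conversion of B1. Extent ξ = X.
Moles: n_B1 = 1 − X; n_A1 = 3X.
Total moles n_T = 1 + 2X.
At X = 0.47: n_B1 = 0.53, n_A1 = 1.41, n_T = 1.94.
p_i = (n_i/n_T)·P. K_p = p_A1^3 / (p_B1) = 36.1 atm^2.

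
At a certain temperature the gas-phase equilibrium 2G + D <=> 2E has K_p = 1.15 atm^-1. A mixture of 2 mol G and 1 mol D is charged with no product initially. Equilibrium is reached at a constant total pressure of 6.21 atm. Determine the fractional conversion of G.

Let X = conversion of G (basis 2 mol G); extent of reaction ξ = X.
Mole table: n_G = 2 − 2X; n_D = 1 − X; n_E = 2X.
Total moles n_T = 3 − X.
y_i = n_i/n_T, p_i = y_i·P. K_p = p_E^2 / (p_G^2 p_D).
This yields a degree-3 equation in X; solving on (0,1), X = 0.537.

X = 0.537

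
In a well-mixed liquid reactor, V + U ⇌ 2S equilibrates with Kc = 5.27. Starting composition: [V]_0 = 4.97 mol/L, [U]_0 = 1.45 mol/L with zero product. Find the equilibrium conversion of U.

Let X = conversion of U; extent ξ = 1.45·X mol/L.
Concentrations: [V] = 4.97 − 1.45X; [U] = 1.45 − 1.45X; [S] = 2.9X.
Kc = [S]^2 / ([V] [U]).
Equating to 5.27: the physical root is X = 0.810.

X = 0.810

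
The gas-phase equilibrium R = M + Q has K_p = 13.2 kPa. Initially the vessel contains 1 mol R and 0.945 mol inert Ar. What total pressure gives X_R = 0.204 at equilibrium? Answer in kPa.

P = 543 kPa

Take 1 mol R as basis and let X be its fractional conversion, so ξ = X.
Species balance: n_R = 1 − X; n_M = X; n_Q = X; n_I = 0.945 (inert).
Total moles n_T = 1.94 + X.
K_p = p_M p_Q / (p_R) with p_i = (n_i/n_T)·P.
At X = 0.204: the mole-fraction product g(X) = Π y_i^ν_i = 0.02433. Since K_p = g(X)·P^{1}, P = (K_p/g)^(1/1) = (13.2/0.02433)^(1/1) = 543 kPa.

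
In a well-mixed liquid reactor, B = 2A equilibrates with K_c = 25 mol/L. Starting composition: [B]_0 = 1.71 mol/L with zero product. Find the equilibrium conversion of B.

X = 0.817

Let X = conversion of B; extent ξ = 1.71·X mol/L.
Concentrations: [B] = 1.71 − 1.71X; [A] = 3.42X.
K_c = [A]^2 / ([B]).
This equals 25 at X = 0.817 (the root in 0 < X < 1).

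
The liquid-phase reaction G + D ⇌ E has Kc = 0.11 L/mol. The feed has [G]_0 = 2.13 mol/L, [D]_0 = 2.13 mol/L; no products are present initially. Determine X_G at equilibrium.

Let X = conversion of G; extent ξ = 2.13·X mol/L.
Concentrations: [G] = 2.13 − 2.13X; [D] = 2.13 − 2.13X; [E] = 2.13X.
Kc = [E] / ([G] [D]).
Equating to 0.11 L/mol: the physical root is X = 0.164.

X = 0.164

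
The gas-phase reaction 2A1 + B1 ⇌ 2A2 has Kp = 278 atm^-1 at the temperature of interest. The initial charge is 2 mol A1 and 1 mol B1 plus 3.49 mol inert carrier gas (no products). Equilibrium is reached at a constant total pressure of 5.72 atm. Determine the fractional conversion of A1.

Take 2 mol A1 as basis and let X be its fractional conversion, so ξ = X.
Moles: n_A1 = 2 − 2X; n_B1 = 1 − X; n_A2 = 2X; n_I = 3.49 (inert).
Total moles n_T = 6.49 − X.
y_i = n_i/n_T, p_i = y_i·P. Kp = p_A2^2 / (p_A1^2 p_B1).
Equating to 278 atm^-1 and solving on 0 < X < 1: X = 0.862.

X = 0.862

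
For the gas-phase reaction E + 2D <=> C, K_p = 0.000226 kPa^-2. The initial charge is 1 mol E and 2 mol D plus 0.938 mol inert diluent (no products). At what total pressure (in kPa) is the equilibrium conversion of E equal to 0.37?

P = 129 kPa

Basis: 1 mol E initially; let X = conversion of E. Extent ξ = X.
Mole table: n_E = 1 − X; n_D = 2 − 2X; n_C = X; n_I = 0.938 (inert).
n_T = Σnᵢ = 3.94 − 2X.
K_p = p_C / (p_E p_D^2) with p_i = (n_i/n_T)·P.
At X = 0.37: the mole-fraction product g(X) = Π y_i^ν_i = 3.783. Since K_p = g(X)·P^{-2}, P = (g/K_p)^(1/2) = (3.783/0.000226)^(1/2) = 129 kPa.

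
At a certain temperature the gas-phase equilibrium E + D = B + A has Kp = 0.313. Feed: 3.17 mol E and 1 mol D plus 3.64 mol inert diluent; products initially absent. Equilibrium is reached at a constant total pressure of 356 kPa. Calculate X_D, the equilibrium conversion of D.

X = 0.582

Let X = conversion of D (basis 1 mol D); extent of reaction ξ = X.
Mole table: n_E = 3.17 − X; n_D = 1 − X; n_B = X; n_A = X; n_I = 3.64 (inert).
Since Δν = 0, n_T = 7.81 throughout.
Mole fractions y_i = n_i/n_T; Kp = p_B p_A / (p_E p_D) with p_i = y_i·P.
Equating to 0.313 and solving on 0 < X < 1: X = 0.582.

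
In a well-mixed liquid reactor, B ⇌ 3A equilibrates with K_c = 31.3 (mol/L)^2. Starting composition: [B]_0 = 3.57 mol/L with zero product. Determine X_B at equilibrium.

Let X = conversion of B; extent ξ = 3.57·X mol/L.
Concentrations: [B] = 3.57 − 3.57X; [A] = 10.7X.
K_c = [A]^3 / ([B]).
Solving K_c = 31.3 for X ∈ (0,1): X = 0.383.

X = 0.383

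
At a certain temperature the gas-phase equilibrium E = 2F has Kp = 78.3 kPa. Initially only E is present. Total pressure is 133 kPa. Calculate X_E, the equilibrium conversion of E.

Take 1 mol E as basis and let X be its fractional conversion, so ξ = X.
Moles: n_E = 1 − X; n_F = 2X.
Total moles n_T = 1 + X.
With p_i = (n_i/n_T)P, Kp = p_F^2 / (p_E).
Setting this equal to 78.3 kPa and taking the physical root (0 < X < 1) gives X = 0.358.

X = 0.358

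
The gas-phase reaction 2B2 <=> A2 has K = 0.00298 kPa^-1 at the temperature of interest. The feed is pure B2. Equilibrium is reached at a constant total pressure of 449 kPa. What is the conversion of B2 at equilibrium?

Take 1 mol B2 as basis and let X be its fractional conversion, so ξ = 0.5X.
Mole table: n_B2 = 1 − X; n_A2 = 0.5X.
Summing: n_T = 1 − 0.5X.
Mole fractions y_i = n_i/n_T; K = p_A2 / (p_B2^2) with p_i = y_i·P.
This yields a degree-2 equation in X; solving on (0,1), X = 0.603.

X = 0.603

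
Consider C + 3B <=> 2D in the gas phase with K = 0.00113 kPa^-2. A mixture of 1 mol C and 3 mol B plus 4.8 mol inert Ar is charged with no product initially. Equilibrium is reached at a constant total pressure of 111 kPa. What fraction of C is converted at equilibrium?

Basis: 1 mol C initially; let X = conversion of C. Extent ξ = X.
At extent ξ: n_C = 1 − X; n_B = 3 − 3X; n_D = 2X; n_I = 4.8 (inert).
Total moles n_T = 8.8 − 2X.
y_i = n_i/n_T, p_i = y_i·P. K = p_D^2 / (p_C p_B^3).
Equating to 0.00113 kPa^-2 and solving on 0 < X < 1: X = 0.416.

X = 0.416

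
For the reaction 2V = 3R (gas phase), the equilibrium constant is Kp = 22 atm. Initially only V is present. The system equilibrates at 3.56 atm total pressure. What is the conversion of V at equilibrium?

Take 1 mol V as basis and let X be its fractional conversion, so ξ = 0.5X.
Species balance: n_V = 1 − X; n_R = 1.5X.
n_T = Σnᵢ = 1 + 0.5X.
Mole fractions y_i = n_i/n_T; Kp = p_R^3 / (p_V^2) with p_i = y_i·P.
Setting this equal to 22 atm and taking the physical root (0 < X < 1) gives X = 0.658.

X = 0.658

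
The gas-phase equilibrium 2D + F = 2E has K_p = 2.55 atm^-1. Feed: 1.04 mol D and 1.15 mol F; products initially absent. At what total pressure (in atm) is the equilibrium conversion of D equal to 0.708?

P = 5.37 atm

Let X = conversion of D (basis 1.04 mol D); extent of reaction ξ = 0.52X.
Species balance: n_D = 1.04 − 1.04X; n_F = 1.15 − 0.52X; n_E = 1.04X.
Total moles n_T = 2.19 − 0.52X.
K_p = p_E^2 / (p_D^2 p_F) with p_i = (n_i/n_T)·P.
At X = 0.708: the mole-fraction product g(X) = Π y_i^ν_i = 13.7. Since K_p = g(X)·P^{-1}, P = (g/K_p)^(1/1) = (13.7/2.55)^(1/1) = 5.37 atm.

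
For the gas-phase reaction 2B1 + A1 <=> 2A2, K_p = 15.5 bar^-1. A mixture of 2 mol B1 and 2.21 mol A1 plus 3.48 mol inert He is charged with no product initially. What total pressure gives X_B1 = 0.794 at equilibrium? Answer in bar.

Take 2 mol B1 as basis and let X be its fractional conversion, so ξ = X.
Moles: n_B1 = 2 − 2X; n_A1 = 2.21 − X; n_A2 = 2X; n_I = 3.48 (inert).
n_T = Σnᵢ = 7.69 − X.
K_p = p_A2^2 / (p_B1^2 p_A1) with p_i = (n_i/n_T)·P.
At X = 0.794: the mole-fraction product g(X) = Π y_i^ν_i = 72.35. Since K_p = g(X)·P^{-1}, P = (g/K_p)^(1/1) = (72.35/15.5)^(1/1) = 4.67 bar.

P = 4.67 bar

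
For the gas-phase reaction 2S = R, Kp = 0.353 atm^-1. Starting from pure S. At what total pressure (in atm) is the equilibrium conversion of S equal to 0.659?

P = 5.38 atm

Basis: 1 mol S initially; let X = conversion of S. Extent ξ = 0.5X.
At extent ξ: n_S = 1 − X; n_R = 0.5X.
n_T = Σnᵢ = 1 − 0.5X.
Kp = p_R / (p_S^2) with p_i = (n_i/n_T)·P.
At X = 0.659: the mole-fraction product g(X) = Π y_i^ν_i = 1.9. Since Kp = g(X)·P^{-1}, P = (g/Kp)^(1/1) = (1.9/0.353)^(1/1) = 5.38 atm.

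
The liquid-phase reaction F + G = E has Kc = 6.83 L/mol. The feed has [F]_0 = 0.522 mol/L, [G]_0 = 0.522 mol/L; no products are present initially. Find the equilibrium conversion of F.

Let X = conversion of F; extent ξ = 0.522·X mol/L.
Concentrations: [F] = 0.522 − 0.522X; [G] = 0.522 − 0.522X; [E] = 0.522X.
Kc = [E] / ([F] [G]).
Solving Kc = 6.83 for X ∈ (0,1): X = 0.592.

X = 0.592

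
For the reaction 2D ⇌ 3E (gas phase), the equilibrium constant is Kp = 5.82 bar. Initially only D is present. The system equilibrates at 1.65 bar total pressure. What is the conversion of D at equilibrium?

X = 0.601

Let X = conversion of D (basis 1 mol D); extent of reaction ξ = 0.5X.
Species balance: n_D = 1 − X; n_E = 1.5X.
n_T = Σnᵢ = 1 + 0.5X.
y_i = n_i/n_T, p_i = y_i·P. Kp = p_E^3 / (p_D^2).
Equating to 5.82 bar and solving on 0 < X < 1: X = 0.601.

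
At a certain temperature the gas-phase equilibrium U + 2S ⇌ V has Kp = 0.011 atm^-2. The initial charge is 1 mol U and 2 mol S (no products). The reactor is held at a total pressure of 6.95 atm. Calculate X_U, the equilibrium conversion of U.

Basis: 1 mol U initially; let X = conversion of U. Extent ξ = X.
At extent ξ: n_U = 1 − X; n_S = 2 − 2X; n_V = X.
n_T = Σnᵢ = 3 − 2X.
y_i = n_i/n_T, p_i = y_i·P. Kp = p_V / (p_U p_S^2).
Setting this equal to 0.011 atm^-2 and taking the physical root (0 < X < 1) gives X = 0.171.

X = 0.171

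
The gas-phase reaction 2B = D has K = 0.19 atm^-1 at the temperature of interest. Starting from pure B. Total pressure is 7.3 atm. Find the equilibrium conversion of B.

X = 0.609

Basis: 1 mol B initially; let X = conversion of B. Extent ξ = 0.5X.
Moles: n_B = 1 − X; n_D = 0.5X.
Total moles n_T = 1 − 0.5X.
Mole fractions y_i = n_i/n_T; K = p_D / (p_B^2) with p_i = y_i·P.
Equating to 0.19 atm^-1 and solving on 0 < X < 1: X = 0.609.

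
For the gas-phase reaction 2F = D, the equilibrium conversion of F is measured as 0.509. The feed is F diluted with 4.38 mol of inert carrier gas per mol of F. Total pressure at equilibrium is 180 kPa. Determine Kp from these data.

Basis: 1 mol F initially; let X = conversion of F. Extent ξ = 0.5X.
Species balance: n_F = 1 − X; n_D = 0.5X; n_I = 4.38 (inert).
Total moles n_T = 5.38 − 0.5X.
At X = 0.509: n_F = 0.491, n_D = 0.255, n_T = 5.13.
p_i = (n_i/n_T)·P. Kp = p_D / (p_F^2) = 0.0301 kPa^-1.

Kp = 0.0301 kPa^-1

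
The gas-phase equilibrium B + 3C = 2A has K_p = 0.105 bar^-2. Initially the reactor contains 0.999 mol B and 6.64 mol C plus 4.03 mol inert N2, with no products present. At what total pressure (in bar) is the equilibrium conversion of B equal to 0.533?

Take 0.999 mol B as basis and let X be its fractional conversion, so ξ = 0.999X.
At extent ξ: n_B = 0.999 − 0.999X; n_C = 6.64 − 3X; n_A = 2X; n_I = 4.03 (inert).
n_T = Σnᵢ = 11.7 − 2X.
K_p = p_A^2 / (p_B p_C^3) with p_i = (n_i/n_T)·P.
At X = 0.533: the mole-fraction product g(X) = Π y_i^ν_i = 2.132. Since K_p = g(X)·P^{-2}, P = (g/K_p)^(1/2) = (2.132/0.105)^(1/2) = 4.51 bar.

P = 4.51 bar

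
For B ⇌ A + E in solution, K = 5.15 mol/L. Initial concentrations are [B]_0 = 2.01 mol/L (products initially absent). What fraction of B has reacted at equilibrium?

X = 0.769

Let X = conversion of B; extent ξ = 2.01·X mol/L.
Concentrations: [B] = 2.01 − 2.01X; [A] = 2.01X; [E] = 2.01X.
K = [A] [E] / ([B]).
Setting equal to 5.15 and solving for X on (0,1) gives X = 0.769.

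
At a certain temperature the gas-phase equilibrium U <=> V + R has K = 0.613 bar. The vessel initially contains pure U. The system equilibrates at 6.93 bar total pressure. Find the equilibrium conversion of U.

Let X = conversion of U (basis 1 mol U); extent of reaction ξ = X.
Mole table: n_U = 1 − X; n_V = X; n_R = X.
Total moles n_T = 1 + X.
y_i = n_i/n_T, p_i = y_i·P. K = p_V p_R / (p_U).
This yields a degree-2 equation in X; solving on (0,1), X = 0.285.

X = 0.285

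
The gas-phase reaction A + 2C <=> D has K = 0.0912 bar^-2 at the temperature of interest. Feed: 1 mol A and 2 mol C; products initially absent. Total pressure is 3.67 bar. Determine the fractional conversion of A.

Basis: 1 mol A initially; let X = conversion of A. Extent ξ = X.
Mole table: n_A = 1 − X; n_C = 2 − 2X; n_D = X.
Total moles n_T = 3 − 2X.
Mole fractions y_i = n_i/n_T; K = p_D / (p_A p_C^2) with p_i = y_i·P.
Equating to 0.0912 bar^-2 and solving on 0 < X < 1: X = 0.296.

X = 0.296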